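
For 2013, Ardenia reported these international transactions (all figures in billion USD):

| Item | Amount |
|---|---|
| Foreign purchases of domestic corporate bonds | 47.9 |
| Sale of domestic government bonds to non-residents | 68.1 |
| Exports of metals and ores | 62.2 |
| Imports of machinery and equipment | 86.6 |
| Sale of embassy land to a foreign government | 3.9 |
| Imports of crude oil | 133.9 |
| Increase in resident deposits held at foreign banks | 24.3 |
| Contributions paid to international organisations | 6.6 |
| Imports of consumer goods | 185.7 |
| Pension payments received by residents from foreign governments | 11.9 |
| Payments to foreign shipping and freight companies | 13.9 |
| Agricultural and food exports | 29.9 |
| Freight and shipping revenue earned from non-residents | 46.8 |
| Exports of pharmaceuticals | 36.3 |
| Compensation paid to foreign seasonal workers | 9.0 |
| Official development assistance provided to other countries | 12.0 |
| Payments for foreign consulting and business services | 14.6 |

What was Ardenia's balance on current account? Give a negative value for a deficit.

-275.2

Goods: -86.6 + 29.9 - 133.9 + 62.2 + 36.3 - 185.7 = -277.8
Services: 46.8 - 14.6 - 13.9 = 18.3
Primary income: -9.0
Secondary income: -6.6 + 11.9 - 12.0 = -6.7
Current account = (-277.8) + 18.3 + (-9.0) + (-6.7) = -275.2
(Excluded from the current account — financial account: foreign purchases of domestic corporate bonds 47.9, sale of domestic government bonds to non-residents 68.1, increase in resident deposits held at foreign banks 24.3; capital account: sale of embassy land to a foreign government 3.9.)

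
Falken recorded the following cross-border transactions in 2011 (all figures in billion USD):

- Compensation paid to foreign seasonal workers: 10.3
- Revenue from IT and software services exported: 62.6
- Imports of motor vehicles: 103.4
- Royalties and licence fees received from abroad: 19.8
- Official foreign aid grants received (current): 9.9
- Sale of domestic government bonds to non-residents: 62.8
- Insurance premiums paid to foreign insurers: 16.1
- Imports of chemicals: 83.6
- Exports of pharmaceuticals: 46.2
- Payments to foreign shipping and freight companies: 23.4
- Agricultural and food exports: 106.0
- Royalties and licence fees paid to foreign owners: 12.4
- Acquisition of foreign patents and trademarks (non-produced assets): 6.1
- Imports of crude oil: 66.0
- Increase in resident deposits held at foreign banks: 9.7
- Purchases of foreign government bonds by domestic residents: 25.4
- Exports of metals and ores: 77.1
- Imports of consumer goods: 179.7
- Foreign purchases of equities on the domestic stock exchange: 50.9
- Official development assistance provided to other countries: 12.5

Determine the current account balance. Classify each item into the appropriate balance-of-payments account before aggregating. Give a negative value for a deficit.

-185.8

Goods: -83.6 + 106.0 + 46.2 - 103.4 - 66.0 - 179.7 + 77.1 = -203.4
Services: -16.1 - 23.4 + 62.6 + 19.8 - 12.4 = 30.5
Primary income: -10.3
Secondary income: 9.9 - 12.5 = -2.6
Current account = (-203.4) + 30.5 + (-10.3) + (-2.6) = -185.8
(Excluded from the current account — financial account: sale of domestic government bonds to non-residents 62.8, increase in resident deposits held at foreign banks 9.7, purchases of foreign government bonds by domestic residents 25.4, foreign purchases of equities on the domestic stock exchange 50.9; capital account: acquisition of foreign patents and trademarks (non-produced assets) 6.1.)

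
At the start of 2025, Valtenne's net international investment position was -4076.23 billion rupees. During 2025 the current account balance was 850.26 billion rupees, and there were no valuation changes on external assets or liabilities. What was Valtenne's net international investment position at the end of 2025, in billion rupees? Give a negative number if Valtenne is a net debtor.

-3225.97

With no valuation effects, change in NIIP = current account = 850.26
End-of-year NIIP = -4076.23 + 850.26 = -3225.97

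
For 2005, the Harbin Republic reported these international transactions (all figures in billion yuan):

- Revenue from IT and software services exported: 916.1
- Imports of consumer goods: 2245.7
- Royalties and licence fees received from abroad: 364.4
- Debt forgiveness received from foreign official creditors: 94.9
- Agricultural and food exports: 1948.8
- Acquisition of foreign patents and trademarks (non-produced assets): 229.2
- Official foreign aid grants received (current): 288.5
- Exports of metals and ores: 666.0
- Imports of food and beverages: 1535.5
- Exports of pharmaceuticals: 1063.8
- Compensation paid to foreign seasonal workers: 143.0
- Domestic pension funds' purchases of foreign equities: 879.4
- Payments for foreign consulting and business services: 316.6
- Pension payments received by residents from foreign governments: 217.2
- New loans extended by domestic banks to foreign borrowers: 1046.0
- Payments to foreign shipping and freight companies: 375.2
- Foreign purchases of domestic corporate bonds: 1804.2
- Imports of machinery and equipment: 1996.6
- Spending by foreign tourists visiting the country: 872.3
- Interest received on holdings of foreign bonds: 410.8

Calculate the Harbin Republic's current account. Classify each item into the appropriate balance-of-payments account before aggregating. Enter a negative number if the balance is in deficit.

Goods: 666.0 + 1063.8 - 2245.7 + 1948.8 - 1996.6 - 1535.5 = -2099.2
Services: 364.4 + 872.3 - 375.2 - 316.6 + 916.1 = 1461.0
Primary income: 410.8 - 143.0 = 267.8
Secondary income: 217.2 + 288.5 = 505.7
Current account = (-2099.2) + 1461.0 + 267.8 + 505.7 = 135.3
(Excluded from the current account — capital account: debt forgiveness received from foreign official creditors 94.9, acquisition of foreign patents and trademarks (non-produced assets) 229.2; financial account: domestic pension funds' purchases of foreign equities 879.4, new loans extended by domestic banks to foreign borrowers 1046.0, foreign purchases of domestic corporate bonds 1804.2.)

135.3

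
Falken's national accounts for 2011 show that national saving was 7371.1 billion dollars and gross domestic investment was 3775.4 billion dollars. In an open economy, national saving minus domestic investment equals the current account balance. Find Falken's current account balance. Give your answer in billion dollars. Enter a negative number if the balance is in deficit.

3595.7

CA = S - I = 7371.1 - 3775.4 = 3595.7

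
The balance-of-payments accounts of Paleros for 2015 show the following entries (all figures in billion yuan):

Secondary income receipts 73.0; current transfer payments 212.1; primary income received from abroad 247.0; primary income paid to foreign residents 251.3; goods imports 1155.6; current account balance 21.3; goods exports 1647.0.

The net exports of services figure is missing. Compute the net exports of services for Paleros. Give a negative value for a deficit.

-326.7

Current account = goods balance + services balance + net primary income + net secondary income
Sum of the known components = 348.0
Net exports of services = CA - (known components) = 21.3 - 348.0 = -326.7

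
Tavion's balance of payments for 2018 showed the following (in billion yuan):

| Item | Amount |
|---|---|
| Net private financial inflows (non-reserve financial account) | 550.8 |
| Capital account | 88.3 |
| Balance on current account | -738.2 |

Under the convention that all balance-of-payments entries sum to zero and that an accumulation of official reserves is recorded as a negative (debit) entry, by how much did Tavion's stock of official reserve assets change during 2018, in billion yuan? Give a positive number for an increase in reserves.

Official reserve transactions balance = -((-738.2) + 88.3 + 550.8) = 99.1
An accumulation of reserves is recorded as a debit (negative entry), so the change in the stock of reserves is the negative of that balance.
Change in official reserves = -(99.1) = -99.1

-99.1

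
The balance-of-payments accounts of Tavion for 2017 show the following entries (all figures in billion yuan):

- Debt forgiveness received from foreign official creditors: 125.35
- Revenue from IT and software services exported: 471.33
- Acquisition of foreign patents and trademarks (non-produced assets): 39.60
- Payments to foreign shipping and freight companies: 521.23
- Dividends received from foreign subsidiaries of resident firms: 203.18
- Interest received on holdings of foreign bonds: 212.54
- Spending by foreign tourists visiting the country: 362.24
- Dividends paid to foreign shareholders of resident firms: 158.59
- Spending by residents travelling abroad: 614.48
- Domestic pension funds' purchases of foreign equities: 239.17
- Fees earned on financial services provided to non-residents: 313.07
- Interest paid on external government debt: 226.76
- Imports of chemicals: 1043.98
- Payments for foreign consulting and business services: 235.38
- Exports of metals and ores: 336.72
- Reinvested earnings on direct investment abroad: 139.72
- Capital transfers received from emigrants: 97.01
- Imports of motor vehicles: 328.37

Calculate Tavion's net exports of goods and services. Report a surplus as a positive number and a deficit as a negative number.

-1260.08

Goods: -1043.98 - 328.37 + 336.72 = -1035.63
Services: -521.23 + 471.33 - 235.38 + 313.07 - 614.48 + 362.24 = -224.45
Trade balance = -1035.63 + (-224.45) = -1260.08
(Excluded from the trade balance — capital account: debt forgiveness received from foreign official creditors 125.35, acquisition of foreign patents and trademarks (non-produced assets) 39.60, capital transfers received from emigrants 97.01; primary income: dividends received from foreign subsidiaries of resident firms 203.18, interest received on holdings of foreign bonds 212.54, dividends paid to foreign shareholders of resident firms 158.59, interest paid on external government debt 226.76, reinvested earnings on direct investment abroad 139.72; financial account: domestic pension funds' purchases of foreign equities 239.17.)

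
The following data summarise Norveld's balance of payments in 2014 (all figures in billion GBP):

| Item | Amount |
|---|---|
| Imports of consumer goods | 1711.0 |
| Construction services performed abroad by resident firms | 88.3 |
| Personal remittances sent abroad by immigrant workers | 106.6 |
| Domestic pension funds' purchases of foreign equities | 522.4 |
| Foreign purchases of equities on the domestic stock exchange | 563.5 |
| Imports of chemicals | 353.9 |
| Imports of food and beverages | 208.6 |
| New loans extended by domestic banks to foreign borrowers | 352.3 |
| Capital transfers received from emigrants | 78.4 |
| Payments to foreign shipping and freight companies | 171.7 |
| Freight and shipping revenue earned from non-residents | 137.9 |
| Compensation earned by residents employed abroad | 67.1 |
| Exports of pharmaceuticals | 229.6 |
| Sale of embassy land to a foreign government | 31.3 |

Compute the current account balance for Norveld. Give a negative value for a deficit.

-2028.9

Goods: 229.6 - 208.6 - 1711.0 - 353.9 = -2043.9
Services: 88.3 - 171.7 + 137.9 = 54.5
Primary income: 67.1
Secondary income: -106.6
Current account = (-2043.9) + 54.5 + 67.1 + (-106.6) = -2028.9
(Excluded from the current account — financial account: domestic pension funds' purchases of foreign equities 522.4, foreign purchases of equities on the domestic stock exchange 563.5, new loans extended by domestic banks to foreign borrowers 352.3; capital account: capital transfers received from emigrants 78.4, sale of embassy land to a foreign government 31.3.)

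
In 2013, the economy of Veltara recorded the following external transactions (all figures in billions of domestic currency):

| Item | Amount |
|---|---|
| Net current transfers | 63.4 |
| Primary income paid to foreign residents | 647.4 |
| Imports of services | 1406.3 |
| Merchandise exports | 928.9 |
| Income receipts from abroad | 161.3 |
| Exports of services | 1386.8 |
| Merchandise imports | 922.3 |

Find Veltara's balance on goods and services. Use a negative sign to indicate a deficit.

Goods balance = 928.9 - 922.3 = 6.6
Services balance = 1386.8 - 1406.3 = -19.5
Trade balance (goods + services) = 6.6 + (-19.5) = -12.9

-12.9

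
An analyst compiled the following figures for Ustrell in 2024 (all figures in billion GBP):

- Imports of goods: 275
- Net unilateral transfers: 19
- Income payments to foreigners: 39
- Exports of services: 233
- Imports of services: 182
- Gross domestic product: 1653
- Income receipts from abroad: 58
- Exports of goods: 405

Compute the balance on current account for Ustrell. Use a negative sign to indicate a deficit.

Goods balance = 405 - 275 = 130
Services balance = 233 - 182 = 51
Trade balance (goods + services) = 130 + 51 = 181
Net primary income = 58 - 39 = 19
Net secondary income = 19
Current account = 181 + 19 + 19 = 219

219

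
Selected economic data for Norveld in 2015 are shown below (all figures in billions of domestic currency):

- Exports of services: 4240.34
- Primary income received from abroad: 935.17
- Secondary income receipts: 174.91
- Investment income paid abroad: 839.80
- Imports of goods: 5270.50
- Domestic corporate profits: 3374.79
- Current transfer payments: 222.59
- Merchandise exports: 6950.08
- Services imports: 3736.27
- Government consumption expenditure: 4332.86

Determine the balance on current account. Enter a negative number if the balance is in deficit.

Goods balance = 6950.08 - 5270.50 = 1679.58
Services balance = 4240.34 - 3736.27 = 504.07
Trade balance (goods + services) = 1679.58 + 504.07 = 2183.65
Net primary income = 935.17 - 839.80 = 95.37
Net secondary income = 174.91 - 222.59 = -47.68
Current account = 2183.65 + 95.37 + (-47.68) = 2231.34

2231.34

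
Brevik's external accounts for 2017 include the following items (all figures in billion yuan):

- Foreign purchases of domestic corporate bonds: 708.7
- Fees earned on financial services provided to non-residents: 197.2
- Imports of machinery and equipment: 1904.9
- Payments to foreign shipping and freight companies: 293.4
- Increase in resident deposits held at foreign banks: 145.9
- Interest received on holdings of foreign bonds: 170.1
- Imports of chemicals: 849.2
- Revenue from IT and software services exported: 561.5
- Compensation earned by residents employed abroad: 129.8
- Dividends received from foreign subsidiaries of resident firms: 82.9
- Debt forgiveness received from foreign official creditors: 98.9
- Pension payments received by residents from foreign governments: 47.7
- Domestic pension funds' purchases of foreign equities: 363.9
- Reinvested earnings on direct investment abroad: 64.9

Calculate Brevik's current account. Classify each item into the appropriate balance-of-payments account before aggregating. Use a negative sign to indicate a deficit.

-1793.4

Goods: -849.2 - 1904.9 = -2754.1
Services: 197.2 - 293.4 + 561.5 = 465.3
Primary income: 64.9 + 129.8 + 82.9 + 170.1 = 447.7
Secondary income: 47.7
Current account = (-2754.1) + 465.3 + 447.7 + 47.7 = -1793.4
(Excluded from the current account — financial account: foreign purchases of domestic corporate bonds 708.7, increase in resident deposits held at foreign banks 145.9, domestic pension funds' purchases of foreign equities 363.9; capital account: debt forgiveness received from foreign official creditors 98.9.)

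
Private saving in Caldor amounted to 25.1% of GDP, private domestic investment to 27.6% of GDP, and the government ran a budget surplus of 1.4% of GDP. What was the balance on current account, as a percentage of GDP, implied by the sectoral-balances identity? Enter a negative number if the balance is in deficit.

-1.1

By the sectoral-balances identity, CA = (S_private - I) + (T - G).
Private balance = 25.1 - 27.6 = -2.5
Government balance (T - G) = 1.4
CA = -2.5 + 1.4 = -1.1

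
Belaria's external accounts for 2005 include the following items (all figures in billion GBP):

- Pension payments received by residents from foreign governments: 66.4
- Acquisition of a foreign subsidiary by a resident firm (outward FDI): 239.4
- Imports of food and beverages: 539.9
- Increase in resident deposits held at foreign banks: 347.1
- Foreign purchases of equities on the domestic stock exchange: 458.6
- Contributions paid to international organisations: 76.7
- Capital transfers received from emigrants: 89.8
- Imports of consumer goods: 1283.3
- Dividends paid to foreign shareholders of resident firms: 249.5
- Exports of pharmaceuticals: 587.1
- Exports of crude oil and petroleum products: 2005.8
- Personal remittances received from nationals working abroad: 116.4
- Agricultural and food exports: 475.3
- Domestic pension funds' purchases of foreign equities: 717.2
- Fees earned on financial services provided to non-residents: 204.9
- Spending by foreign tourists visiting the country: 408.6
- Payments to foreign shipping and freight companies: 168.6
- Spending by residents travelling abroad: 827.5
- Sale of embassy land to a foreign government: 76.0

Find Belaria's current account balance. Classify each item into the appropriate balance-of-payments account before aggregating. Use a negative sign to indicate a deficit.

Goods: 475.3 + 587.1 + 2005.8 - 539.9 - 1283.3 = 1245.0
Services: -827.5 + 204.9 + 408.6 - 168.6 = -382.6
Primary income: -249.5
Secondary income: -76.7 + 116.4 + 66.4 = 106.1
Current account = 1245.0 + (-382.6) + (-249.5) + 106.1 = 719.0
(Excluded from the current account — financial account: acquisition of a foreign subsidiary by a resident firm (outward FDI) 239.4, increase in resident deposits held at foreign banks 347.1, foreign purchases of equities on the domestic stock exchange 458.6, domestic pension funds' purchases of foreign equities 717.2; capital account: capital transfers received from emigrants 89.8, sale of embassy land to a foreign government 76.0.)

719.0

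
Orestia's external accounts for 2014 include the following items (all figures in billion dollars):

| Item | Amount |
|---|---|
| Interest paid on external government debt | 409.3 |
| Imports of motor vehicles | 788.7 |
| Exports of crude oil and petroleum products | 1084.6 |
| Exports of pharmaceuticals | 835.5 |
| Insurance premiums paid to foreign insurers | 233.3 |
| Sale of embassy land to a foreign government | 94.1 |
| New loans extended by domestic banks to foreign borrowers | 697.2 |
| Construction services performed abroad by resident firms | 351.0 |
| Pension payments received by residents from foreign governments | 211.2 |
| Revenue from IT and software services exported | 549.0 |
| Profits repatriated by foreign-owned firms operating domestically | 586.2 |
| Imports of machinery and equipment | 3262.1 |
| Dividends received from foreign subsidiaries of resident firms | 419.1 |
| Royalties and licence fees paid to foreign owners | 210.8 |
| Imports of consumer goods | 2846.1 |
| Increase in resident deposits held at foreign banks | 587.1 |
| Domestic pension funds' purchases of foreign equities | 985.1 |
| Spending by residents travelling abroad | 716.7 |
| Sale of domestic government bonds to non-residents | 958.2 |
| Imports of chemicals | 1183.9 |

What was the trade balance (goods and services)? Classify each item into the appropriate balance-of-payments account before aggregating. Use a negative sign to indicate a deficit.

Goods: -2846.1 + 1084.6 + 835.5 - 788.7 - 3262.1 - 1183.9 = -6160.7
Services: 549.0 - 210.8 - 233.3 + 351.0 - 716.7 = -260.8
Trade balance = -6160.7 + (-260.8) = -6421.5
(Excluded from the trade balance — primary income: interest paid on external government debt 409.3, profits repatriated by foreign-owned firms operating domestically 586.2, dividends received from foreign subsidiaries of resident firms 419.1; capital account: sale of embassy land to a foreign government 94.1; financial account: new loans extended by domestic banks to foreign borrowers 697.2, increase in resident deposits held at foreign banks 587.1, domestic pension funds' purchases of foreign equities 985.1, sale of domestic government bonds to non-residents 958.2; secondary income: pension payments received by residents from foreign governments 211.2.)

-6421.5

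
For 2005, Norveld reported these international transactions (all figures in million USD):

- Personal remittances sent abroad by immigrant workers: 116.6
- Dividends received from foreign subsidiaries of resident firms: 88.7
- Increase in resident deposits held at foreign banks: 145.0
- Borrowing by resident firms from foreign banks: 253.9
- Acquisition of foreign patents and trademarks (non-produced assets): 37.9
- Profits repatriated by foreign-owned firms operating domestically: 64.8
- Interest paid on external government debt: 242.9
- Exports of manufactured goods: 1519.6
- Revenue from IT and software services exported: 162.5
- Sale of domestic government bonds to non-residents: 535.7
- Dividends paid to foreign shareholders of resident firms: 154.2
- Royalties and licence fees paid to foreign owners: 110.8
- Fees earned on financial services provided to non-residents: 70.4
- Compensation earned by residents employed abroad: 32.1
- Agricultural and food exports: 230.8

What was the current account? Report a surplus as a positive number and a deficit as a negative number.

Goods: 1519.6 + 230.8 = 1750.4
Services: 162.5 - 110.8 + 70.4 = 122.1
Primary income: 32.1 - 242.9 - 64.8 + 88.7 - 154.2 = -341.1
Secondary income: -116.6
Current account = 1750.4 + 122.1 + (-341.1) + (-116.6) = 1414.8
(Excluded from the current account — financial account: increase in resident deposits held at foreign banks 145.0, borrowing by resident firms from foreign banks 253.9, sale of domestic government bonds to non-residents 535.7; capital account: acquisition of foreign patents and trademarks (non-produced assets) 37.9.)

1414.8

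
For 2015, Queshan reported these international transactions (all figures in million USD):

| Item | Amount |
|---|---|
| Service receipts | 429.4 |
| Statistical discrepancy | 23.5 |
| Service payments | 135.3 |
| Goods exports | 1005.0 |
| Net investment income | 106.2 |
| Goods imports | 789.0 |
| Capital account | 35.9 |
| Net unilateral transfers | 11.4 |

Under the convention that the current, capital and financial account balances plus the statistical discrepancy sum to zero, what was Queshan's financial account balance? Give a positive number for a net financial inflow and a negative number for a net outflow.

-687.1

Goods balance = 1005.0 - 789.0 = 216.0
Services balance = 429.4 - 135.3 = 294.1
Trade balance (goods + services) = 216.0 + 294.1 = 510.1
Net primary income = 106.2
Net secondary income = 11.4
Current account = 510.1 + 106.2 + 11.4 = 627.7
Financial account = -(627.7 + 35.9 + 23.5) = -687.1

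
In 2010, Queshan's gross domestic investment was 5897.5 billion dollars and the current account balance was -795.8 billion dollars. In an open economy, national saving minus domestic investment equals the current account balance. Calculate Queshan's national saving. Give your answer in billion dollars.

S - I = CA (net lending to the rest of the world).
S = I + CA = 5897.5 + (-795.8) = 5101.7

5101.7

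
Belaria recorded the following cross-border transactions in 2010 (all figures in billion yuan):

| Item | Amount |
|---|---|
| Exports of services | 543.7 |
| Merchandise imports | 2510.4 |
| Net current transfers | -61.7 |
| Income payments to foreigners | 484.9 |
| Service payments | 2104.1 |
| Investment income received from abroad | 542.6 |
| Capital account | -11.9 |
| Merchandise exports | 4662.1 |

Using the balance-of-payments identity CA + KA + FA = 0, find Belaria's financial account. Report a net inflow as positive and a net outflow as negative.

-575.4

Goods balance = 4662.1 - 2510.4 = 2151.7
Services balance = 543.7 - 2104.1 = -1560.4
Trade balance (goods + services) = 2151.7 + (-1560.4) = 591.3
Net primary income = 542.6 - 484.9 = 57.7
Net secondary income = -61.7
Current account = 591.3 + 57.7 + (-61.7) = 587.3
Financial account = -(587.3 + (-11.9)) = -575.4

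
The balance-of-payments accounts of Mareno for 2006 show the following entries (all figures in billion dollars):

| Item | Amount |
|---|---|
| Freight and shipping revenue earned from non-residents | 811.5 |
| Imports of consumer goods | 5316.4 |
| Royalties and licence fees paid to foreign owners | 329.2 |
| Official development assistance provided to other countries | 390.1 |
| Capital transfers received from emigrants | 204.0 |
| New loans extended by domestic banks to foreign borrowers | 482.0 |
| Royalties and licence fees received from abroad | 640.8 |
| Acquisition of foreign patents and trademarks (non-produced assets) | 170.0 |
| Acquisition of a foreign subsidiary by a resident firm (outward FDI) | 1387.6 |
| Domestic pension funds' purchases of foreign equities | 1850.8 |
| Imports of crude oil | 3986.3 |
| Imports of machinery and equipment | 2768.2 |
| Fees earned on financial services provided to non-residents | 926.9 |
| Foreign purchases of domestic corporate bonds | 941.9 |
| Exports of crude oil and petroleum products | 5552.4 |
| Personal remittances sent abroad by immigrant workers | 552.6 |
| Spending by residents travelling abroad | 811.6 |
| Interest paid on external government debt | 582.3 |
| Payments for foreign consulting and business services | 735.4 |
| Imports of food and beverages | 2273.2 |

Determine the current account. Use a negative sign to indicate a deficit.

Goods: 5552.4 - 2273.2 - 5316.4 - 2768.2 - 3986.3 = -8791.7
Services: 811.5 - 735.4 - 811.6 - 329.2 + 926.9 + 640.8 = 503.0
Primary income: -582.3
Secondary income: -390.1 - 552.6 = -942.7
Current account = (-8791.7) + 503.0 + (-582.3) + (-942.7) = -9813.7
(Excluded from the current account — capital account: capital transfers received from emigrants 204.0, acquisition of foreign patents and trademarks (non-produced assets) 170.0; financial account: new loans extended by domestic banks to foreign borrowers 482.0, acquisition of a foreign subsidiary by a resident firm (outward FDI) 1387.6, domestic pension funds' purchases of foreign equities 1850.8, foreign purchases of domestic corporate bonds 941.9.)

-9813.7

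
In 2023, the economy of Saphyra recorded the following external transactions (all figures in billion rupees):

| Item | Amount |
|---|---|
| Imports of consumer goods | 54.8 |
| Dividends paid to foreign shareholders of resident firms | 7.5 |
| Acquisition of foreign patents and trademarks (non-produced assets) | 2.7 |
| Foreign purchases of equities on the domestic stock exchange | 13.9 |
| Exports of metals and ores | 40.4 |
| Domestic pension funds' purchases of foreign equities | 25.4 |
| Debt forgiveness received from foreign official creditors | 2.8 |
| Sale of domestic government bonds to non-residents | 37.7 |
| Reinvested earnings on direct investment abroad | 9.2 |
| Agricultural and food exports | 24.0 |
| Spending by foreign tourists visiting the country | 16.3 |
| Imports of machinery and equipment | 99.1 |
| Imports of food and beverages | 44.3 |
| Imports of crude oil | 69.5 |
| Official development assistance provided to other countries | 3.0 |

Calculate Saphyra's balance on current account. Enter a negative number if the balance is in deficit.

Goods: -99.1 + 24.0 - 69.5 - 54.8 + 40.4 - 44.3 = -203.3
Services: 16.3
Primary income: -7.5 + 9.2 = 1.7
Secondary income: -3.0
Current account = (-203.3) + 16.3 + 1.7 + (-3.0) = -188.3
(Excluded from the current account — capital account: acquisition of foreign patents and trademarks (non-produced assets) 2.7, debt forgiveness received from foreign official creditors 2.8; financial account: foreign purchases of equities on the domestic stock exchange 13.9, domestic pension funds' purchases of foreign equities 25.4, sale of domestic government bonds to non-residents 37.7.)

-188.3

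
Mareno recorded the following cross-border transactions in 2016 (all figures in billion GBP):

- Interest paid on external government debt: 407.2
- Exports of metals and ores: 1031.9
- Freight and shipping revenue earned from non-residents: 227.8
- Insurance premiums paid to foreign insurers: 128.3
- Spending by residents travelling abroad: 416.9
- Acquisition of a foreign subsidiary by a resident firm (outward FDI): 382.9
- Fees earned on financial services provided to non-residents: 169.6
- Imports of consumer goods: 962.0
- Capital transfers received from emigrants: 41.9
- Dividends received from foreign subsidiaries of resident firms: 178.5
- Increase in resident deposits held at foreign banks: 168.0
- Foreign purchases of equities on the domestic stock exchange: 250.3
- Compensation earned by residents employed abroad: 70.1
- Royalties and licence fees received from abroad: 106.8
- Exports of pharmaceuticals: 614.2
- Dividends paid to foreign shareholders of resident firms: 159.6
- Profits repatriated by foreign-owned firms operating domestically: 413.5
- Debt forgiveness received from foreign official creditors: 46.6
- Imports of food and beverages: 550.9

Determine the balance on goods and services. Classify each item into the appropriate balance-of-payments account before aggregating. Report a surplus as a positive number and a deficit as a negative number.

92.2

Goods: 614.2 - 962.0 - 550.9 + 1031.9 = 133.2
Services: 169.6 - 128.3 + 227.8 - 416.9 + 106.8 = -41.0
Trade balance = 133.2 + (-41.0) = 92.2
(Excluded from the trade balance — primary income: interest paid on external government debt 407.2, dividends received from foreign subsidiaries of resident firms 178.5, compensation earned by residents employed abroad 70.1, dividends paid to foreign shareholders of resident firms 159.6, profits repatriated by foreign-owned firms operating domestically 413.5; financial account: acquisition of a foreign subsidiary by a resident firm (outward FDI) 382.9, increase in resident deposits held at foreign banks 168.0, foreign purchases of equities on the domestic stock exchange 250.3; capital account: capital transfers received from emigrants 41.9, debt forgiveness received from foreign official creditors 46.6.)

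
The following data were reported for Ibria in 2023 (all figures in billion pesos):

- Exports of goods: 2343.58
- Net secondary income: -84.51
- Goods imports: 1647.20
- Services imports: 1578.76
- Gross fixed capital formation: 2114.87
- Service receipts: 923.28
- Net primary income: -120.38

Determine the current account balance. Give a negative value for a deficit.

-163.99

Goods balance = 2343.58 - 1647.20 = 696.38
Services balance = 923.28 - 1578.76 = -655.48
Trade balance (goods + services) = 696.38 + (-655.48) = 40.90
Net primary income = -120.38
Net secondary income = -84.51
Current account = 40.90 + (-120.38) + (-84.51) = -163.99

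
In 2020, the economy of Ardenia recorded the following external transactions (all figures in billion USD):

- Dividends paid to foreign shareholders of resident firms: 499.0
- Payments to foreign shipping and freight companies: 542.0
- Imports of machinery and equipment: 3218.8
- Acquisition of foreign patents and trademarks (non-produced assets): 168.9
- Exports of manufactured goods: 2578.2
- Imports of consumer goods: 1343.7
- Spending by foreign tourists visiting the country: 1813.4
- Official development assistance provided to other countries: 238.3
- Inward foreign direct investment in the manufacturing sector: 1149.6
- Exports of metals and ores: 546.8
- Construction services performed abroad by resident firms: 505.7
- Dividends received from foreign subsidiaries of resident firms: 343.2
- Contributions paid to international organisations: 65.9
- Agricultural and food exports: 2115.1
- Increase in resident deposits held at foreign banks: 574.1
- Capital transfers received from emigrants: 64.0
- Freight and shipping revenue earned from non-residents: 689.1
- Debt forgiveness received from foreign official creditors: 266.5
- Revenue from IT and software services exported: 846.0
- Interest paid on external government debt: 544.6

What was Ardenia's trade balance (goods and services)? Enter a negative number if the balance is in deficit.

3989.8

Goods: 2578.2 + 546.8 + 2115.1 - 1343.7 - 3218.8 = 677.6
Services: 505.7 - 542.0 + 1813.4 + 846.0 + 689.1 = 3312.2
Trade balance = 677.6 + 3312.2 = 3989.8
(Excluded from the trade balance — primary income: dividends paid to foreign shareholders of resident firms 499.0, dividends received from foreign subsidiaries of resident firms 343.2, interest paid on external government debt 544.6; capital account: acquisition of foreign patents and trademarks (non-produced assets) 168.9, capital transfers received from emigrants 64.0, debt forgiveness received from foreign official creditors 266.5; secondary income: official development assistance provided to other countries 238.3, contributions paid to international organisations 65.9; financial account: inward foreign direct investment in the manufacturing sector 1149.6, increase in resident deposits held at foreign banks 574.1.)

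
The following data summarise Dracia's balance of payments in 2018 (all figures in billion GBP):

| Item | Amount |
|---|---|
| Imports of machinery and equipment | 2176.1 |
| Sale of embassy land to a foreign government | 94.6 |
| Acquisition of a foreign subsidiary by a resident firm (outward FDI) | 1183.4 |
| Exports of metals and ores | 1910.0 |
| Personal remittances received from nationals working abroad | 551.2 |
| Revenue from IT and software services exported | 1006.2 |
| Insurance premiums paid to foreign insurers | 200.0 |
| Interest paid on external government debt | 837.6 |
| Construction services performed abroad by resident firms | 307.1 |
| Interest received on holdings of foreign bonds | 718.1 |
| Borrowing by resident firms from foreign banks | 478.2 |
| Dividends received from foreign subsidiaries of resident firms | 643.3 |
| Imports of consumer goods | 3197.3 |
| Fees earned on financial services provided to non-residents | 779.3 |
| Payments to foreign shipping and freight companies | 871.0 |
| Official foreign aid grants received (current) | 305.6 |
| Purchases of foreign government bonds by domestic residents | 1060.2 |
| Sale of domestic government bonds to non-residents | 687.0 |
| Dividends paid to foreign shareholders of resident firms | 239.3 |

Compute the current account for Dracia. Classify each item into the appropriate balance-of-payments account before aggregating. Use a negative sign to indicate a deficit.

Goods: 1910.0 - 3197.3 - 2176.1 = -3463.4
Services: 779.3 - 200.0 + 307.1 - 871.0 + 1006.2 = 1021.6
Primary income: 718.1 - 239.3 + 643.3 - 837.6 = 284.5
Secondary income: 551.2 + 305.6 = 856.8
Current account = (-3463.4) + 1021.6 + 284.5 + 856.8 = -1300.5
(Excluded from the current account — capital account: sale of embassy land to a foreign government 94.6; financial account: acquisition of a foreign subsidiary by a resident firm (outward FDI) 1183.4, borrowing by resident firms from foreign banks 478.2, purchases of foreign government bonds by domestic residents 1060.2, sale of domestic government bonds to non-residents 687.0.)

-1300.5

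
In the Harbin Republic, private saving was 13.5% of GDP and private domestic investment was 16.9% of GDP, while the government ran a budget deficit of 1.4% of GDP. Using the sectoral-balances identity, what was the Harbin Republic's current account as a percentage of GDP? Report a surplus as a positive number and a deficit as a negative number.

-4.8

By the sectoral-balances identity, CA = (S_private - I) + (T - G).
Private balance = 13.5 - 16.9 = -3.4
Government balance (T - G) = -1.4
CA = -3.4 + (-1.4) = -4.8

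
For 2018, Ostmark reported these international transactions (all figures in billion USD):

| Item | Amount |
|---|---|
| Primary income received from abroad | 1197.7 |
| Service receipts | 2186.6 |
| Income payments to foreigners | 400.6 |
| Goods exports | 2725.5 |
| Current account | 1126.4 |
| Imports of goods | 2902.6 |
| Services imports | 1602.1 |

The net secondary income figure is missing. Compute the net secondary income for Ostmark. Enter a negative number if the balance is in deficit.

Current account = goods balance + services balance + net primary income + net secondary income
Sum of the known components = 1204.5
Net secondary income = CA - (known components) = 1126.4 - 1204.5 = -78.1

-78.1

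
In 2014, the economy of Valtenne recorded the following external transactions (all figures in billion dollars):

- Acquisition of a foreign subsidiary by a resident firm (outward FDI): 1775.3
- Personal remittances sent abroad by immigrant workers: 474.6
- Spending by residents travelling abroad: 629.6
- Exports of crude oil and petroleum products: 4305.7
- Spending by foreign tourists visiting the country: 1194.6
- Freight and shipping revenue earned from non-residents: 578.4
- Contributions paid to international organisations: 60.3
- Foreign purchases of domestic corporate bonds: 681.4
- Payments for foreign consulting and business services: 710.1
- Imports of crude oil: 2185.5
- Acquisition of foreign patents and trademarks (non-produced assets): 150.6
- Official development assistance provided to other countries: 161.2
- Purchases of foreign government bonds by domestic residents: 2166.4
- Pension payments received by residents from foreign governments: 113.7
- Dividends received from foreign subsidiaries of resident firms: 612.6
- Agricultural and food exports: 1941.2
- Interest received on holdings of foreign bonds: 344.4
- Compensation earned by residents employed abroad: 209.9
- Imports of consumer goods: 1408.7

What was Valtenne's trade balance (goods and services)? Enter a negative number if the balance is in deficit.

Goods: -1408.7 - 2185.5 + 4305.7 + 1941.2 = 2652.7
Services: -710.1 + 578.4 - 629.6 + 1194.6 = 433.3
Trade balance = 2652.7 + 433.3 = 3086.0
(Excluded from the trade balance — financial account: acquisition of a foreign subsidiary by a resident firm (outward FDI) 1775.3, foreign purchases of domestic corporate bonds 681.4, purchases of foreign government bonds by domestic residents 2166.4; secondary income: personal remittances sent abroad by immigrant workers 474.6, contributions paid to international organisations 60.3, official development assistance provided to other countries 161.2, pension payments received by residents from foreign governments 113.7; capital account: acquisition of foreign patents and trademarks (non-produced assets) 150.6; primary income: dividends received from foreign subsidiaries of resident firms 612.6, interest received on holdings of foreign bonds 344.4, compensation earned by residents employed abroad 209.9.)

3086.0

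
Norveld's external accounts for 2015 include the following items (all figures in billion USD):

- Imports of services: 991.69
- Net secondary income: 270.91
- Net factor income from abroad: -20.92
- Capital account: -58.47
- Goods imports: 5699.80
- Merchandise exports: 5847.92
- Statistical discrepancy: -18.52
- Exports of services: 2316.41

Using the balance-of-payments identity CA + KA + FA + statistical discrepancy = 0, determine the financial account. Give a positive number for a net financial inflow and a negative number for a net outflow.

-1645.84

Goods balance = 5847.92 - 5699.80 = 148.12
Services balance = 2316.41 - 991.69 = 1324.72
Trade balance (goods + services) = 148.12 + 1324.72 = 1472.84
Net primary income = -20.92
Net secondary income = 270.91
Current account = 1472.84 + (-20.92) + 270.91 = 1722.83
Financial account = -(1722.83 + (-58.47) + (-18.52)) = -1645.84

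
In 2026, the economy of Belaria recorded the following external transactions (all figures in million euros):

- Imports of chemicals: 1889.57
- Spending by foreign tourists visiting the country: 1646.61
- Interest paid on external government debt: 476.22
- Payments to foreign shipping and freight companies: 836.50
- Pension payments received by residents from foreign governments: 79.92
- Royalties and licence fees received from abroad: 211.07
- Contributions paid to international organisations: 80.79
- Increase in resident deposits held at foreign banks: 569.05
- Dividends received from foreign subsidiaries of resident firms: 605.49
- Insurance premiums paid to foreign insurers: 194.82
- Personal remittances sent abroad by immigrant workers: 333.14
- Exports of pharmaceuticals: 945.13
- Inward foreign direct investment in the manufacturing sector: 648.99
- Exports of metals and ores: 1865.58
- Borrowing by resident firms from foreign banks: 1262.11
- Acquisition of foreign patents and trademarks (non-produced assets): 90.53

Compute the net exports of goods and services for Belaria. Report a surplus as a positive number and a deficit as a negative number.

Goods: 945.13 + 1865.58 - 1889.57 = 921.14
Services: -836.50 - 194.82 + 211.07 + 1646.61 = 826.36
Trade balance = 921.14 + 826.36 = 1747.50
(Excluded from the trade balance — primary income: interest paid on external government debt 476.22, dividends received from foreign subsidiaries of resident firms 605.49; secondary income: pension payments received by residents from foreign governments 79.92, contributions paid to international organisations 80.79, personal remittances sent abroad by immigrant workers 333.14; financial account: increase in resident deposits held at foreign banks 569.05, inward foreign direct investment in the manufacturing sector 648.99, borrowing by resident firms from foreign banks 1262.11; capital account: acquisition of foreign patents and trademarks (non-produced assets) 90.53.)

1747.50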